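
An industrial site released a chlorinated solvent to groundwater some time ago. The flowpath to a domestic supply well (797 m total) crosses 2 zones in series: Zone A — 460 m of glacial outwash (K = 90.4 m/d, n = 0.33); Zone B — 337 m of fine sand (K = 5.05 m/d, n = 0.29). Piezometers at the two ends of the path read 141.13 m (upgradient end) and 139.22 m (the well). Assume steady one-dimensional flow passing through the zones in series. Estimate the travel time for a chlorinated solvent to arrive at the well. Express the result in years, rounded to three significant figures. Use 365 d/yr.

25.7 years

Total head drop ΔH = 141.13 − 139.22 = 1.91 m
Steady 1-D flow in series ⇒ the Darcy flux q is identical in every zone and the zone head losses add (resistances L/K in series).
Σ(L/K) = 460/90.4 + 337/5.05 = 5.088 + 66.73 = 71.82 d
q = ΔH / Σ(L/K) = 1.91 / 71.82 = 0.02659 m/d (same in every zone)
Zone A: v = q/n = 0.02659/0.33 = 0.08059 m/d → t_A = 460/0.08059 = 5708 d
Zone B: v = q/n = 0.02659/0.29 = 0.09170 m/d → t_B = 337/0.09170 = 3675 d
Total t = 5708 + 3675 = 9383 d
   = 9383 / 365 = 25.7 yr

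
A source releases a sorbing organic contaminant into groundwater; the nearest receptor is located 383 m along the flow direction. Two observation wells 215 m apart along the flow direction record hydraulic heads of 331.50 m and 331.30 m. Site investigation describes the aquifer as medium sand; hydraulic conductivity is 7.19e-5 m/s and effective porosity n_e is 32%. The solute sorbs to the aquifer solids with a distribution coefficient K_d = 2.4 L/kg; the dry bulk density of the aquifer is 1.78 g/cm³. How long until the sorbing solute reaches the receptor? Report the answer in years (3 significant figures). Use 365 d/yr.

834 years

Hydraulic gradient i = (331.50 − 331.30) / 215 = 0.20 / 215 = 9.302e-4
K = 7.19e-5 m/s × 86400 s/d = 6.212 m/d
Specific discharge q = 6.212 × 9.302e-4 = 0.005779 m/d
v_s = q/n_e = 0.005779/0.32 = 0.01806 m/d
Retardation R = 1 + ρ_b·K_d/n = 1 + 1.78×2.4/0.32 = 14.35
Contaminant velocity v_c = v/R = 0.01806/14.35 = 0.001258 m/d
t = L/v_c = 383/0.001258 = 304300 d
   = 304300/365 = 834 yr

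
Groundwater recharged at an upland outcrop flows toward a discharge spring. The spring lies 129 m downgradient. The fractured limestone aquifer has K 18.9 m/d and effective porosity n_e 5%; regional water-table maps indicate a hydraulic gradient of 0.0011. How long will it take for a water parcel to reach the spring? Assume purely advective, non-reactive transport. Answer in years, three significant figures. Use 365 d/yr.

Darcy flux q = K·i = 18.9 × 0.0011 = 0.02079 m/d
v = Ki/n = 18.9·0.0011/0.05 = 0.4158 m/d
t = L / v = 129 / 0.4158 = 310.2 d
   = 310.2 / 365 = 0.850 yr

0.850 years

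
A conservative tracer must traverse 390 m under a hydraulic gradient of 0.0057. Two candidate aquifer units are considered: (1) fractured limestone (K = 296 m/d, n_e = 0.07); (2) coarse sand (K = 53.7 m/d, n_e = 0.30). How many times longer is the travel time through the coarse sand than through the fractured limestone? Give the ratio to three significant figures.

Unit 1 (fractured limestone): v = 296×0.0057/0.07 = 24.10 m/d, t = 390/24.10 = 16.18 d
Unit 2 (coarse sand): v = 53.7×0.0057/0.30 = 1.020 m/d, t = 390/1.020 = 382.2 d
t(coarse sand) / t(fractured limestone) = 382.2/16.18 = 23.6

23.6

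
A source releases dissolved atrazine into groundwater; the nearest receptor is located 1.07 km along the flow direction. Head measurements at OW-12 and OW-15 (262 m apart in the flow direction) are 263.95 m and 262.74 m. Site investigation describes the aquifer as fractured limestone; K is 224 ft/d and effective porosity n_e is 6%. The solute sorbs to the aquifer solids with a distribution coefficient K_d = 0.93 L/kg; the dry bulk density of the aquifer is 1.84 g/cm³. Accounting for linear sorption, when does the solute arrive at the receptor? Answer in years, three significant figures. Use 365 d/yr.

Hydraulic gradient i = (263.95 − 262.74) / 262 = 1.21 / 262 = 0.004618
K = 224 ft/d × 0.3048 = 68.28 m/d
q = Ki = 68.28 × 0.004618 = 0.3153 m/d
v_s = q/n_e = 0.3153/0.06 = 5.255 m/d
Retardation R = 1 + ρ_b·K_d/n = 1 + 1.84×0.93/0.06 = 29.52
Contaminant velocity v_c = v/R = 5.255/29.52 = 0.1780 m/d
L = 1.07 km = 1070 m
t = L/v_c = 1070/0.1780 = 6010 d
   = 6010/365 = 16.5 yr

16.5 years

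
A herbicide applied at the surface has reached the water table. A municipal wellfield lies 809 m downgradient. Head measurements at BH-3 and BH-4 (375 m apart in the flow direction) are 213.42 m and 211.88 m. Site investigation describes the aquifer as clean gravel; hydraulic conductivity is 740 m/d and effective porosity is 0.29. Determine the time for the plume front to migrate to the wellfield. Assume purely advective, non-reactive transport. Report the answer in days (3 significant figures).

77.2 days

Hydraulic gradient i = (213.42 − 211.88) / 375 = 1.54 / 375 = 0.004107
Specific discharge q = 740 × 0.004107 = 3.039 m/d
v = Ki/n = 740·0.004107/0.29 = 10.48 m/d
t = L / v = 809 / 10.48 = 77.20 d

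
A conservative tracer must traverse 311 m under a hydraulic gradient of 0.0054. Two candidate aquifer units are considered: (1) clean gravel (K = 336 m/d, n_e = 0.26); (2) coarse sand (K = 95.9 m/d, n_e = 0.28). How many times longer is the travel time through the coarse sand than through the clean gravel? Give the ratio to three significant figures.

Unit 1 (clean gravel): v = 336×0.0054/0.26 = 6.978 m/d, t = 311/6.978 = 44.57 d
Unit 2 (coarse sand): v = 95.9×0.0054/0.28 = 1.850 m/d, t = 311/1.850 = 168.2 d
t(coarse sand) / t(clean gravel) = 168.2/44.57 = 3.77

3.77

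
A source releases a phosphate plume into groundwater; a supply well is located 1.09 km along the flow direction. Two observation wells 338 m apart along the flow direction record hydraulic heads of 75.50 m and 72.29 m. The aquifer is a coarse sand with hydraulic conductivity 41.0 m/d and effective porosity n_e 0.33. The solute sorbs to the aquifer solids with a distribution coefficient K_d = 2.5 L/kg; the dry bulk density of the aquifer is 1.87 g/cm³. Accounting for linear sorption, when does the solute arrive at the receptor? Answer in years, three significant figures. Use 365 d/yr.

Hydraulic gradient i = (75.50 − 72.29) / 338 = 3.21 / 338 = 0.009497
Darcy flux q = K·i = 41.0 × 0.009497 = 0.3894 m/d
Average linear velocity = 0.3894 / 0.33 = 1.180 m/d
Retardation R = 1 + ρ_b·K_d/n = 1 + 1.87×2.5/0.33 = 15.17
Contaminant velocity v_c = v/R = 1.180/15.17 = 0.07780 m/d
L = 1.09 km = 1090 m
t = L/v_c = 1090/0.07780 = 14010 d
   = 14010/365 = 38.4 yr

38.4 years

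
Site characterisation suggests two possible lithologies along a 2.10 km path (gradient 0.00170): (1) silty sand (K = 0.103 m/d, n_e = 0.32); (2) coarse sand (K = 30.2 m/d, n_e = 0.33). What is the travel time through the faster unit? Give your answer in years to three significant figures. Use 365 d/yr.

37.0 years

Unit 1 (silty sand): v = 0.103×0.0017/0.32 = 5.472e-4 m/d, t = 2100/5.472e-4 = 3.838e6 d
Unit 2 (coarse sand): v = 30.2×0.0017/0.33 = 0.1556 m/d, t = 2100/0.1556 = 13500 d
Faster: 13500 d / 365 = 37.0 yr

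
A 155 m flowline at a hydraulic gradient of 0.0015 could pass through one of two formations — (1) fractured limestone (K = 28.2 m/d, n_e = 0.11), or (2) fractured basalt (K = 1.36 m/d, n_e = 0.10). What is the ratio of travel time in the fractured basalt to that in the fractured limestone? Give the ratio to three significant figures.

Unit 1 (fractured limestone): v = 28.2×0.0015/0.11 = 0.3845 m/d, t = 155/0.3845 = 403.1 d
Unit 2 (fractured basalt): v = 1.36×0.0015/0.10 = 0.02040 m/d, t = 155/0.02040 = 7598 d
t(fractured basalt) / t(fractured limestone) = 7598/403.1 = 18.9

18.9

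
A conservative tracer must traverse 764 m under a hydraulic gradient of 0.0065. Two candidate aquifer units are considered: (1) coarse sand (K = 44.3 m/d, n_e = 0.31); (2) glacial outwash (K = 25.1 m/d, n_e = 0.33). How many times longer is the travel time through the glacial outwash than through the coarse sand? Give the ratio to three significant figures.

Unit 1 (coarse sand): v = 44.3×0.0065/0.31 = 0.9289 m/d, t = 764/0.9289 = 822.5 d
Unit 2 (glacial outwash): v = 25.1×0.0065/0.33 = 0.4944 m/d, t = 764/0.4944 = 1545 d
t(glacial outwash) / t(coarse sand) = 1545/822.5 = 1.88

1.88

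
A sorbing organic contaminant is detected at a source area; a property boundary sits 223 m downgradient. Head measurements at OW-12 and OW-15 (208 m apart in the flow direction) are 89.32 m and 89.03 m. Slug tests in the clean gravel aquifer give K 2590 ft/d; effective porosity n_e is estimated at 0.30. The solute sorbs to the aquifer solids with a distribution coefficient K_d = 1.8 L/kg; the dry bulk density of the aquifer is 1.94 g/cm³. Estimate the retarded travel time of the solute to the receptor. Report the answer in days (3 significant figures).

768 days

Hydraulic gradient i = (89.32 − 89.03) / 208 = 0.29 / 208 = 0.001394
K = 2590 ft/d × 0.3048 = 789.4 m/d
q = Ki = 789.4 × 0.001394 = 1.101 m/d
v = Ki/n = 789.4·0.001394/0.30 = 3.669 m/d
Retardation R = 1 + ρ_b·K_d/n = 1 + 1.94×1.8/0.30 = 12.64
Contaminant velocity v_c = v/R = 3.669/12.64 = 0.2903 m/d
t = L/v_c = 223/0.2903 = 768.3 d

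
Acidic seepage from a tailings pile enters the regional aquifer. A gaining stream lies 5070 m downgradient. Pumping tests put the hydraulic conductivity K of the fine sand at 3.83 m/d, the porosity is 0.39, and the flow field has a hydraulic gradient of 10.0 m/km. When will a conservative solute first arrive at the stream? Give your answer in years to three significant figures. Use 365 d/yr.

Darcy flux q = K·i = 3.83 × 0.010 = 0.03830 m/d
v = Ki/n = 3.83·0.010/0.39 = 0.09821 m/d
t = L / v = 5070 / 0.09821 = 51630 d
   = 51630 / 365 = 141 yr

141 years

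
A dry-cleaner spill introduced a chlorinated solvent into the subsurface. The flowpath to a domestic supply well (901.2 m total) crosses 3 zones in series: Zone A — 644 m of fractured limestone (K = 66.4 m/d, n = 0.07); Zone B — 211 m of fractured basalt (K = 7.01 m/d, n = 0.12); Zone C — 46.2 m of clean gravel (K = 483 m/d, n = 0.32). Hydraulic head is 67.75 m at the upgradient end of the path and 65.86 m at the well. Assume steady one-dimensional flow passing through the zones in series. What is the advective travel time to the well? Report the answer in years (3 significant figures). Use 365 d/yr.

4.93 years

Total head drop ΔH = 67.75 − 65.86 = 1.89 m
Steady 1-D flow in series ⇒ the Darcy flux q is identical in every zone and the zone head losses add (resistances L/K in series).
Σ(L/K) = 644/66.4 + 211/7.01 + 46.2/483 = 9.699 + 30.10 + 0.09565 = 39.89 d
q = ΔH / Σ(L/K) = 1.89 / 39.89 = 0.04738 m/d (same in every zone)
Zone A: v = q/n = 0.04738/0.07 = 0.6768 m/d → t_A = 644/0.6768 = 951.6 d
Zone B: v = q/n = 0.04738/0.12 = 0.3948 m/d → t_B = 211/0.3948 = 534.5 d
Zone C: v = q/n = 0.04738/0.32 = 0.1480 m/d → t_C = 46.2/0.1480 = 312.1 d
Total t = 951.6 + 534.5 + 312.1 = 1798 d
   = 1798 / 365 = 4.93 yr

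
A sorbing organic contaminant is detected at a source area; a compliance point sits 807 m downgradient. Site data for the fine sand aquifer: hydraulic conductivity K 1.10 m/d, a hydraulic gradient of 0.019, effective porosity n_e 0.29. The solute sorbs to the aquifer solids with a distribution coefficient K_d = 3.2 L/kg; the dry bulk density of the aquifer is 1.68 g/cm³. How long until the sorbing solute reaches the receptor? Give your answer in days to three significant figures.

219000 days

Darcy flux q = K·i = 1.10 × 0.019 = 0.02090 m/d
v_s = q/n_e = 0.02090/0.29 = 0.07207 m/d
Retardation R = 1 + ρ_b·K_d/n = 1 + 1.68×3.2/0.29 = 19.54
Contaminant velocity v_c = v/R = 0.07207/19.54 = 0.003689 m/d
t = L/v_c = 807/0.003689 = 218800 d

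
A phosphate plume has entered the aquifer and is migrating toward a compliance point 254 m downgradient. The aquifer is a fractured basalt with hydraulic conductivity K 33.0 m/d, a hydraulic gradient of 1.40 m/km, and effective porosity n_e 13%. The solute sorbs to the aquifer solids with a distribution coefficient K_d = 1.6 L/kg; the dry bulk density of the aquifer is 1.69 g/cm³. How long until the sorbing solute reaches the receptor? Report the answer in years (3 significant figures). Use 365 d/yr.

Specific discharge q = 33.0 × 0.0014 = 0.04620 m/d
v_s = q/n_e = 0.04620/0.13 = 0.3554 m/d
Retardation R = 1 + ρ_b·K_d/n = 1 + 1.69×1.6/0.13 = 21.80
Contaminant velocity v_c = v/R = 0.3554/21.80 = 0.01630 m/d
t = L/v_c = 254/0.01630 = 15580 d
   = 15580/365 = 42.7 yr

42.7 years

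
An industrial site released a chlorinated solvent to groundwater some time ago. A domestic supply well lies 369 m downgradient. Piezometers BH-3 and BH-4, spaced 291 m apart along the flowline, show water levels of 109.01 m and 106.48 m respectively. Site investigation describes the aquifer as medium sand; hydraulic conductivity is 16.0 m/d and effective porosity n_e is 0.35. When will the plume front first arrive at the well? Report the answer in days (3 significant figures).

Hydraulic gradient i = (109.01 − 106.48) / 291 = 2.53 / 291 = 0.008694
q = Ki = 16.0 × 0.008694 = 0.1391 m/d
v = Ki/n = 16.0·0.008694/0.35 = 0.3974 m/d
t = L / v = 369 / 0.3974 = 928.4 d

928 days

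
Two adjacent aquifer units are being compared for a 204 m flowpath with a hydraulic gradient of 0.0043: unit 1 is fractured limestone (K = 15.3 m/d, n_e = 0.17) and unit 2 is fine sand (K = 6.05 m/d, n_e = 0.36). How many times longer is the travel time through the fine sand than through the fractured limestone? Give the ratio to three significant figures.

Unit 1 (fractured limestone): v = 15.3×0.0043/0.17 = 0.3870 m/d, t = 204/0.3870 = 527.1 d
Unit 2 (fine sand): v = 6.05×0.0043/0.36 = 0.07226 m/d, t = 204/0.07226 = 2823 d
t(fine sand) / t(fractured limestone) = 2823/527.1 = 5.36

5.36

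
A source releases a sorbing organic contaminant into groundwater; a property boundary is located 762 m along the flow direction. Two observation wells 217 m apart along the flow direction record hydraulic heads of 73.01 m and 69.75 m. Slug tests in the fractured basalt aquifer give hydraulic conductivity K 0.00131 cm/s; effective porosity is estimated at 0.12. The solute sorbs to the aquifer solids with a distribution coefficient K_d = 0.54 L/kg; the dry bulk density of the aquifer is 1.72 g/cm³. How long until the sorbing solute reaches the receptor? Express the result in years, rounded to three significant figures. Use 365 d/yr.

129 years

Hydraulic gradient i = (73.01 − 69.75) / 217 = 3.26 / 217 = 0.01502
K = 0.00131 cm/s × 864 = 1.132 m/d
q = Ki = 1.132 × 0.01502 = 0.01700 m/d
v_s = q/n_e = 0.01700/0.12 = 0.1417 m/d
Retardation R = 1 + ρ_b·K_d/n = 1 + 1.72×0.54/0.12 = 8.740
Contaminant velocity v_c = v/R = 0.1417/8.740 = 0.01621 m/d
t = L/v_c = 762/0.01621 = 47000 d
   = 47000/365 = 129 yr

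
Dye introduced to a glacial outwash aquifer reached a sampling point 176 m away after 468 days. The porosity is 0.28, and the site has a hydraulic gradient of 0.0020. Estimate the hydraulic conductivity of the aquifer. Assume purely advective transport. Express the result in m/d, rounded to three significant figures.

v = L / t = 176 / 468 = 0.3761 m/d
K = v · n / i = 0.3761 × 0.28 / 0.0020 = 52.6 m/d

52.6 m/d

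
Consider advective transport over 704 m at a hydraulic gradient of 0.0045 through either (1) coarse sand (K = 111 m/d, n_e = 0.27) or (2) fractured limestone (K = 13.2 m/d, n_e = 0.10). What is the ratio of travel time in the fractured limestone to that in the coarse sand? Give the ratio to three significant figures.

Unit 1 (coarse sand): v = 111×0.0045/0.27 = 1.850 m/d, t = 704/1.850 = 380.5 d
Unit 2 (fractured limestone): v = 13.2×0.0045/0.10 = 0.5940 m/d, t = 704/0.5940 = 1185 d
t(fractured limestone) / t(coarse sand) = 1185/380.5 = 3.11

3.11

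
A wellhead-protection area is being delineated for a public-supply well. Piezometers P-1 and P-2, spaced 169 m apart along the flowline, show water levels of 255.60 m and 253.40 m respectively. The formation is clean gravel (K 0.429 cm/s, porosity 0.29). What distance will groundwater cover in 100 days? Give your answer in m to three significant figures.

Hydraulic gradient i = (255.60 − 253.40) / 169 = 2.20 / 169 = 0.01302
K = 0.429 cm/s × 864 = 370.7 m/d
q = Ki = 370.7 × 0.01302 = 4.825 m/d
Seepage velocity v = q / n = 4.825 / 0.29 = 16.64 m/d
L = v × T = 16.64 × 100 = 1664 m

1660 m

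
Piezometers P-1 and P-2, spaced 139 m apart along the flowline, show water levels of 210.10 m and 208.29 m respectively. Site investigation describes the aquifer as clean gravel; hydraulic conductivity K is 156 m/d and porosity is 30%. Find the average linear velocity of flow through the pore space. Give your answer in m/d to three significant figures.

6.77 m/d

Hydraulic gradient i = (210.10 − 208.29) / 139 = 1.81 / 139 = 0.01302
q = Ki = 156 × 0.01302 = 2.031 m/d
v_s = q/n_e = 2.031/0.30 = 6.771 m/d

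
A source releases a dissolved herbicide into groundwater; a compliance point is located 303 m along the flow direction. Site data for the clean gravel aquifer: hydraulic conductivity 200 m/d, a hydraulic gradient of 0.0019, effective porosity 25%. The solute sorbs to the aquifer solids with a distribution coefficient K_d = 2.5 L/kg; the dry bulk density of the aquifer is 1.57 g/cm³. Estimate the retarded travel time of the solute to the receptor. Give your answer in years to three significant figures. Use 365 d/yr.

9.12 years

Specific discharge q = 200 × 0.0019 = 0.3800 m/d
Average linear velocity = 0.3800 / 0.25 = 1.520 m/d
Retardation R = 1 + ρ_b·K_d/n = 1 + 1.57×2.5/0.25 = 16.70
Contaminant velocity v_c = v/R = 1.520/16.70 = 0.09102 m/d
t = L/v_c = 303/0.09102 = 3329 d
   = 3329/365 = 9.12 yr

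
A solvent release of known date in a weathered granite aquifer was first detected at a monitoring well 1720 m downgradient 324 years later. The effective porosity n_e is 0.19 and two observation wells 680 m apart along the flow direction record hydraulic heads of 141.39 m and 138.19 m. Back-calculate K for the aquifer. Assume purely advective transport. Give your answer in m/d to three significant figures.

0.587 m/d

Hydraulic gradient i = (141.39 − 138.19) / 680 = 3.20 / 680 = 0.004706
t = 324 years = 118300 d
v = L / t = 1720 / 118300 = 0.01454 m/d
K = v · n / i = 0.01454 × 0.19 / 0.004706 = 0.587 m/d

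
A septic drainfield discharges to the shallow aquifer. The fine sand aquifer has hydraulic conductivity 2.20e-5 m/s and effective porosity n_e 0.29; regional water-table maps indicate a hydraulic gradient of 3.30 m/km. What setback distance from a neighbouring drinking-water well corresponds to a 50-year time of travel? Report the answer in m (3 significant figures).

395 m

K = 2.20e-5 m/s × 86400 s/d = 1.901 m/d
Specific discharge q = 1.901 × 0.0033 = 0.006273 m/d
v = Ki/n = 1.901·0.0033/0.29 = 0.02163 m/d
T = 50 yr × 365 = 18250 d
L = v × T = 0.02163 × 18250 = 394.7 m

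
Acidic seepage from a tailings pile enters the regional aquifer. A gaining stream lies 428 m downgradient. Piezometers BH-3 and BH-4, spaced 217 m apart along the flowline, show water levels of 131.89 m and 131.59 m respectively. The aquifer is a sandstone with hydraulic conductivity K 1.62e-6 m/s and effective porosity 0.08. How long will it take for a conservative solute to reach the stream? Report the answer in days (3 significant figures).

177000 days

Hydraulic gradient i = (131.89 − 131.59) / 217 = 0.30 / 217 = 0.001382
K = 1.62e-6 m/s × 86400 s/d = 0.1400 m/d
q = Ki = 0.1400 × 0.001382 = 1.935e-4 m/d
Average linear velocity = 1.935e-4 / 0.08 = 0.002419 m/d
t = L / v = 428 / 0.002419 = 176900 d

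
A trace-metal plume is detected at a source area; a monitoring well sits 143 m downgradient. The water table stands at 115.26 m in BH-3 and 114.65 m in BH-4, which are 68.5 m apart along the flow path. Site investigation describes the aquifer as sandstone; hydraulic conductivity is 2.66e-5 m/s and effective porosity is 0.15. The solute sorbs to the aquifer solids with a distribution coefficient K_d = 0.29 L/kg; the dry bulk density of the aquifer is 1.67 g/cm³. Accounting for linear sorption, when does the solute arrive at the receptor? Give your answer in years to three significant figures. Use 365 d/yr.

12.1 years

Hydraulic gradient i = (115.26 − 114.65) / 68.5 = 0.61 / 68.5 = 0.008905
K = 2.66e-5 m/s × 86400 s/d = 2.298 m/d
q = Ki = 2.298 × 0.008905 = 0.02047 m/d
Average linear velocity = 0.02047 / 0.15 = 0.1364 m/d
Retardation R = 1 + ρ_b·K_d/n = 1 + 1.67×0.29/0.15 = 4.229
Contaminant velocity v_c = v/R = 0.1364/4.229 = 0.03227 m/d
t = L/v_c = 143/0.03227 = 4432 d
   = 4432/365 = 12.1 yr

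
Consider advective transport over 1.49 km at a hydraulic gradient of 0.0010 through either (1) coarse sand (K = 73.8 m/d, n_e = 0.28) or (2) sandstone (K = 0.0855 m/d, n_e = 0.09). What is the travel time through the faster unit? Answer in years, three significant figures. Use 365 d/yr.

15.5 years

Unit 1 (coarse sand): v = 73.8×0.0010/0.28 = 0.2636 m/d, t = 1490/0.2636 = 5653 d
Unit 2 (sandstone): v = 0.0855×0.0010/0.09 = 9.500e-4 m/d, t = 1490/9.500e-4 = 1.568e6 d
Faster: 5653 d / 365 = 15.5 yr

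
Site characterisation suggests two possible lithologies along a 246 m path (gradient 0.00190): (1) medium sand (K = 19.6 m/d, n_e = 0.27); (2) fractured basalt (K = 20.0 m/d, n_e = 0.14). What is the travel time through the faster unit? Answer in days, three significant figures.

906 days

Unit 1 (medium sand): v = 19.6×0.0019/0.27 = 0.1379 m/d, t = 246/0.1379 = 1784 d
Unit 2 (fractured basalt): v = 20.0×0.0019/0.14 = 0.2714 m/d, t = 246/0.2714 = 906.3 d
Faster unit: t = 906 d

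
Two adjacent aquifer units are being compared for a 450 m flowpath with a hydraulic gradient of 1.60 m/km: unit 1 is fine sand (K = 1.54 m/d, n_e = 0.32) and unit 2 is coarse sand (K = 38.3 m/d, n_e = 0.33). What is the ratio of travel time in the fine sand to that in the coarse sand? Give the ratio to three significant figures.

Unit 1 (fine sand): v = 1.54×0.0016/0.32 = 0.007700 m/d, t = 450/0.007700 = 58440 d
Unit 2 (coarse sand): v = 38.3×0.0016/0.33 = 0.1857 m/d, t = 450/0.1857 = 2423 d
t(fine sand) / t(coarse sand) = 58440/2423 = 24.1

24.1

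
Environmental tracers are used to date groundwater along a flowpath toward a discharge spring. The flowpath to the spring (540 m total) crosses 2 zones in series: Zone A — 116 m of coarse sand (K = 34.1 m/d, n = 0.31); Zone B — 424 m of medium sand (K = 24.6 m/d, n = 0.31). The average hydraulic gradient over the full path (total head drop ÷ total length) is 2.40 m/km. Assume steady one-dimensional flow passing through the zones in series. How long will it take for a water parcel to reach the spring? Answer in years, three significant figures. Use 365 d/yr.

7.30 years

Continuity: the same q passes through each zone, so ΔH = q·Σ(L_j/K_j) — the zones act as resistances in series.
Σ(L/K) = 116/34.1 + 424/24.6 = 3.402 + 17.24 = 20.64 d
K_eq = L_total / Σ(L/K) = 540 / 20.64 = 26.17 m/d
q = K_eq · i = 26.17 × 0.0024 = 0.06280 m/d (same in every zone)
Zone A: v = q/n = 0.06280/0.31 = 0.2026 m/d → t_A = 116/0.2026 = 572.6 d
Zone B: v = q/n = 0.06280/0.31 = 0.2026 m/d → t_B = 424/0.2026 = 2093 d
Total t = 572.6 + 2093 = 2666 d
   = 2666 / 365 = 7.30 yr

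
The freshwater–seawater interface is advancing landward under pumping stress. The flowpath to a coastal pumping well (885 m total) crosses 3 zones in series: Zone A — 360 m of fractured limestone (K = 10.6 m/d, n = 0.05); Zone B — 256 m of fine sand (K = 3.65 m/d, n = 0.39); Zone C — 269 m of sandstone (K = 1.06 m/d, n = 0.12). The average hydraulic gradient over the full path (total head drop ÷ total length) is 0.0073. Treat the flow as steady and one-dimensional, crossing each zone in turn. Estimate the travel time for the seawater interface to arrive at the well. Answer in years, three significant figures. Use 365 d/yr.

For zones in series the flux q is common to all zones; the equivalent conductivity is the harmonic (thickness-weighted) mean, K_eq = L_total / Σ(L_j/K_j).
Σ(L/K) = 360/10.6 + 256/3.65 + 269/1.06 = 33.96 + 70.14 + 253.8 = 357.9 d
K_eq = L_total / Σ(L/K) = 885 / 357.9 = 2.473 m/d
q = K_eq · i = 2.473 × 0.0073 = 0.01805 m/d (same in every zone)
Zone A: v = q/n = 0.01805/0.05 = 0.3611 m/d → t_A = 360/0.3611 = 997.1 d
Zone B: v = q/n = 0.01805/0.39 = 0.04629 m/d → t_B = 256/0.04629 = 5531 d
Zone C: v = q/n = 0.01805/0.12 = 0.1504 m/d → t_C = 269/0.1504 = 1788 d
Total t = 997.1 + 5531 + 1788 = 8316 d
   = 8316 / 365 = 22.8 yr

22.8 years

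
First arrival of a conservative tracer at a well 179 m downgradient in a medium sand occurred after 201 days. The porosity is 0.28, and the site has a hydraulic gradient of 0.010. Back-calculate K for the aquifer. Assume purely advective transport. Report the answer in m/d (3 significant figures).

24.9 m/d

v = L / t = 179 / 201 = 0.8905 m/d
K = v · n / i = 0.8905 × 0.28 / 0.010 = 24.9 m/d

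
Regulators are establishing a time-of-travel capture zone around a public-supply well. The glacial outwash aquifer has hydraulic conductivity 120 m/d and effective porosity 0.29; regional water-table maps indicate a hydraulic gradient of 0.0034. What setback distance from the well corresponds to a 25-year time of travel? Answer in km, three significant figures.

Darcy flux q = K·i = 120 × 0.0034 = 0.4080 m/d
v_s = q/n_e = 0.4080/0.29 = 1.407 m/d
T = 25 yr × 365 = 9125 d
L = v × T = 1.407 × 9125 = 12840 m
   = 12.8 km

12.8 km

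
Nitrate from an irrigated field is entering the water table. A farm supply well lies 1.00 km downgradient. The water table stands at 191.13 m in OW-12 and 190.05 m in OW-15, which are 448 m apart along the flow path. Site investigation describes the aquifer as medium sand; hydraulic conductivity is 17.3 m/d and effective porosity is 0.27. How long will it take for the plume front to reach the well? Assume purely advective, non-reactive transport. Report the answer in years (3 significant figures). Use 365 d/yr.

Hydraulic gradient i = (191.13 − 190.05) / 448 = 1.08 / 448 = 0.002411
Specific discharge q = 17.3 × 0.002411 = 0.04171 m/d
Seepage velocity v = q / n = 0.04171 / 0.27 = 0.1545 m/d
L = 1.00 km = 1000 m
t = L / v = 1000 / 0.1545 = 6474 d
   = 6474 / 365 = 17.7 yr

17.7 years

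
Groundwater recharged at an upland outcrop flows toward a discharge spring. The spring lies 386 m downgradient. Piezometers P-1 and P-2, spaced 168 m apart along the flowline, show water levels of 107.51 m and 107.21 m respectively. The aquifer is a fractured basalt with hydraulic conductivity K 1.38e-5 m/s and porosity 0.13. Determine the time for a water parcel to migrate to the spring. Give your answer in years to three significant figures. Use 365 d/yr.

Hydraulic gradient i = (107.51 − 107.21) / 168 = 0.30 / 168 = 0.001786
K = 1.38e-5 m/s × 86400 s/d = 1.192 m/d
q = Ki = 1.192 × 0.001786 = 0.002129 m/d
Average linear velocity = 0.002129 / 0.13 = 0.01638 m/d
t = L / v = 386 / 0.01638 = 23570 d
   = 23570 / 365 = 64.6 yr

64.6 years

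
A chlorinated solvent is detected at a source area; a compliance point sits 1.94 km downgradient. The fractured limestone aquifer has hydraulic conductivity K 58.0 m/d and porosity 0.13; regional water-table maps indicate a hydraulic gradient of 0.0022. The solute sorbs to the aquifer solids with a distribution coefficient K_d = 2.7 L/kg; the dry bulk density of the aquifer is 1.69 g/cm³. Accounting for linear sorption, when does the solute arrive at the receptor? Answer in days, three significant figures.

q = Ki = 58.0 × 0.0022 = 0.1276 m/d
v_s = q/n_e = 0.1276/0.13 = 0.9815 m/d
Retardation R = 1 + ρ_b·K_d/n = 1 + 1.69×2.7/0.13 = 36.10
Contaminant velocity v_c = v/R = 0.9815/36.10 = 0.02719 m/d
L = 1.94 km = 1940 m
t = L/v_c = 1940/0.02719 = 71350 d

71400 days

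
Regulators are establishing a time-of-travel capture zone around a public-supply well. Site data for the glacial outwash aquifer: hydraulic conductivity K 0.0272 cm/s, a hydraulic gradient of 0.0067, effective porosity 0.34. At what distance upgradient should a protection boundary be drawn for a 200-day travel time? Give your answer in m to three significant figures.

92.6 m

K = 0.0272 cm/s × 864 = 23.50 m/d
Darcy flux q = K·i = 23.50 × 0.0067 = 0.1575 m/d
v_s = q/n_e = 0.1575/0.34 = 0.4631 m/d
L = v × T = 0.4631 × 200 = 92.62 m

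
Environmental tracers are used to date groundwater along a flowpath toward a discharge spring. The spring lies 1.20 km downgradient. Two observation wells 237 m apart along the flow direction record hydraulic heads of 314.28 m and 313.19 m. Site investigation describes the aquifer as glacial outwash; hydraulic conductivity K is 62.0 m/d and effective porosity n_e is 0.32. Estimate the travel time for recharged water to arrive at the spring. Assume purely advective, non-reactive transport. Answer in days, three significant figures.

1350 days

Hydraulic gradient i = (314.28 − 313.19) / 237 = 1.09 / 237 = 0.004599
q = Ki = 62.0 × 0.004599 = 0.2851 m/d
Seepage velocity v = q / n = 0.2851 / 0.32 = 0.8911 m/d
L = 1.20 km = 1200 m
t = L / v = 1200 / 0.8911 = 1347 d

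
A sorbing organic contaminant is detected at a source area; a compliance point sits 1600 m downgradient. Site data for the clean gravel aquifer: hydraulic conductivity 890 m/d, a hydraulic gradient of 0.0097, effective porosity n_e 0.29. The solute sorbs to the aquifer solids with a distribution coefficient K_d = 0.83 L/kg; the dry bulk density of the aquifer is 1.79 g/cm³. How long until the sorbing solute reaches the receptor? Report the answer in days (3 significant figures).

329 days

q = Ki = 890 × 0.0097 = 8.633 m/d
Seepage velocity v = q / n = 8.633 / 0.29 = 29.77 m/d
Retardation R = 1 + ρ_b·K_d/n = 1 + 1.79×0.83/0.29 = 6.123
Contaminant velocity v_c = v/R = 29.77/6.123 = 4.862 m/d
t = L/v_c = 1600/4.862 = 329.1 d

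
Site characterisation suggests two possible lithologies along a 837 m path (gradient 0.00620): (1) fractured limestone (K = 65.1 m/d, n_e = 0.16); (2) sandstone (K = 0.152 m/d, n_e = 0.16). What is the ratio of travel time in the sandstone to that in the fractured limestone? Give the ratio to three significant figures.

Unit 1 (fractured limestone): v = 65.1×0.0062/0.16 = 2.523 m/d, t = 837/2.523 = 331.8 d
Unit 2 (sandstone): v = 0.152×0.0062/0.16 = 0.005890 m/d, t = 837/0.005890 = 142100 d
t(sandstone) / t(fractured limestone) = 142100/331.8 = 428

428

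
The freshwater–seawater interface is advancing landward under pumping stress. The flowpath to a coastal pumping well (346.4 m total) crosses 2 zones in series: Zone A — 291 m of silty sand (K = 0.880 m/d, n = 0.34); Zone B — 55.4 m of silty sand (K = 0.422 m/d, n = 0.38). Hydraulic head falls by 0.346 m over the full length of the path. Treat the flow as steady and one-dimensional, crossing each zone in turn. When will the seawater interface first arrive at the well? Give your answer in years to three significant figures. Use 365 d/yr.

439 years

Steady 1-D flow in series ⇒ the Darcy flux q is identical in every zone and the zone head losses add (resistances L/K in series).
Σ(L/K) = 291/0.880 + 55.4/0.422 = 330.7 + 131.3 = 462.0 d
q = ΔH / Σ(L/K) = 0.346 / 462.0 = 7.490e-4 m/d (same in every zone)
Zone A: v = q/n = 7.490e-4/0.34 = 0.002203 m/d → t_A = 291/0.002203 = 132100 d
Zone B: v = q/n = 7.490e-4/0.38 = 0.001971 m/d → t_B = 55.4/0.001971 = 28110 d
Total t = 132100 + 28110 = 160200 d
   = 160200 / 365 = 439 yr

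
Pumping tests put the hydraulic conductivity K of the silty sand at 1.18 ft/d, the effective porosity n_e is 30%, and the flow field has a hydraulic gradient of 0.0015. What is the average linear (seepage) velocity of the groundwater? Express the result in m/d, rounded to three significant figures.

K = 1.18 ft/d × 0.3048 = 0.3597 m/d
q = Ki = 0.3597 × 0.0015 = 5.395e-4 m/d
Seepage velocity v = q / n = 5.395e-4 / 0.30 = 0.001798 m/d

0.00180 m/d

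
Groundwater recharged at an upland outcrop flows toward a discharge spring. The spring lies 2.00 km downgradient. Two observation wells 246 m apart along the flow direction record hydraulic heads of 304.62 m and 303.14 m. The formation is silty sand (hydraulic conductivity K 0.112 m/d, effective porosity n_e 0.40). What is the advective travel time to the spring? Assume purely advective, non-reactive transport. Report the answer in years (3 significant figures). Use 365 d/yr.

3250 years

Hydraulic gradient i = (304.62 − 303.14) / 246 = 1.48 / 246 = 0.006016
Specific discharge q = 0.112 × 0.006016 = 6.738e-4 m/d
Average linear velocity = 6.738e-4 / 0.40 = 0.001685 m/d
L = 2.00 km = 2000 m
t = L / v = 2000 / 0.001685 = 1.187e6 d
   = 1.187e6 / 365 = 3250 yr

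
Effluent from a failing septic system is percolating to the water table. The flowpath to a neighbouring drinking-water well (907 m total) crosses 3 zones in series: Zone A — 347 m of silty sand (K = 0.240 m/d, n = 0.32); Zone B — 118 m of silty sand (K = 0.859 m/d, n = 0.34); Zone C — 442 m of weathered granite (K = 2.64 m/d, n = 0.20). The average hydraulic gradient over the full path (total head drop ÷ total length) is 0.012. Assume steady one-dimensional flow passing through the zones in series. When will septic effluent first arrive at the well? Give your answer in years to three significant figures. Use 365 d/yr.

For zones in series the flux q is common to all zones; the equivalent conductivity is the harmonic (thickness-weighted) mean, K_eq = L_total / Σ(L_j/K_j).
Σ(L/K) = 347/0.240 + 118/0.859 + 442/2.64 = 1446 + 137.4 + 167.4 = 1751 d
K_eq = L_total / Σ(L/K) = 907 / 1751 = 0.5181 m/d
q = K_eq · i = 0.5181 × 0.012 = 0.006217 m/d (same in every zone)
Zone A: v = q/n = 0.006217/0.32 = 0.01943 m/d → t_A = 347/0.01943 = 17860 d
Zone B: v = q/n = 0.006217/0.34 = 0.01829 m/d → t_B = 118/0.01829 = 6453 d
Zone C: v = q/n = 0.006217/0.20 = 0.03109 m/d → t_C = 442/0.03109 = 14220 d
Total t = 17860 + 6453 + 14220 = 38530 d
   = 38530 / 365 = 106 yr

106 years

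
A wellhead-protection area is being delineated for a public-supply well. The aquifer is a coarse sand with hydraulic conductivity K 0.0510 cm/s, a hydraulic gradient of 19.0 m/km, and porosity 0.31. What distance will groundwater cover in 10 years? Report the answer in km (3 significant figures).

9.86 km

K = 0.0510 cm/s × 864 = 44.06 m/d
q = Ki = 44.06 × 0.019 = 0.8372 m/d
v_s = q/n_e = 0.8372/0.31 = 2.701 m/d
T = 10 yr × 365 = 3650 d
L = v × T = 2.701 × 3650 = 9858 m
   = 9.86 km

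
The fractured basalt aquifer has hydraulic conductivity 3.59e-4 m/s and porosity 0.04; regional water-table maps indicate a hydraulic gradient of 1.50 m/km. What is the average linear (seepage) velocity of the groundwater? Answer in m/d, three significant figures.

K = 3.59e-4 m/s × 86400 s/d = 31.02 m/d
q = Ki = 31.02 × 0.0015 = 0.04653 m/d
Average linear velocity = 0.04653 / 0.04 = 1.163 m/d

1.16 m/d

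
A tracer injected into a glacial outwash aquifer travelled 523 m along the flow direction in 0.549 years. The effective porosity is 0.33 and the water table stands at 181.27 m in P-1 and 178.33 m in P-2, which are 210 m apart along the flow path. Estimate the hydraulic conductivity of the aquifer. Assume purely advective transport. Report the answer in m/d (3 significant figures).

61.5 m/d

Hydraulic gradient i = (181.27 − 178.33) / 210 = 2.94 / 210 = 0.01400
t = 0.549 years = 200.4 d
v = L / t = 523 / 200.4 = 2.610 m/d
K = v · n / i = 2.610 × 0.33 / 0.01400 = 61.5 m/d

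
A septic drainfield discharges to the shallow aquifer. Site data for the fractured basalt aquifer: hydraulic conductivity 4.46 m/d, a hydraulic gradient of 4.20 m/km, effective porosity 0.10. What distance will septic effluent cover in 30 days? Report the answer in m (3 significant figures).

5.62 m

q = Ki = 4.46 × 0.0042 = 0.01873 m/d
Average linear velocity = 0.01873 / 0.10 = 0.1873 m/d
L = v × T = 0.1873 × 30 = 5.620 m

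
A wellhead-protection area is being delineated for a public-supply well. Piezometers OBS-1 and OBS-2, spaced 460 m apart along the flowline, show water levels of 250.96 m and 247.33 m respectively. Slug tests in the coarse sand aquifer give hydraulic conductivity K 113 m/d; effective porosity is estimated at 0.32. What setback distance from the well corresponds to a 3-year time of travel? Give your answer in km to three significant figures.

3.05 km

Hydraulic gradient i = (250.96 − 247.33) / 460 = 3.63 / 460 = 0.007891
Darcy flux q = K·i = 113 × 0.007891 = 0.8917 m/d
Seepage velocity v = q / n = 0.8917 / 0.32 = 2.787 m/d
T = 3 yr × 365 = 1095 d
L = v × T = 2.787 × 1095 = 3051 m
   = 3.05 km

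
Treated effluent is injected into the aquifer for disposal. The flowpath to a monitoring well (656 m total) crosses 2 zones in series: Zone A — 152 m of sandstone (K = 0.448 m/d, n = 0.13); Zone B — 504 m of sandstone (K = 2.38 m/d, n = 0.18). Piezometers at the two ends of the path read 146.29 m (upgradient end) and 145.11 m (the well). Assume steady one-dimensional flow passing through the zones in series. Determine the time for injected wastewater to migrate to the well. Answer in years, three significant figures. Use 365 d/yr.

Total head drop ΔH = 146.29 − 145.11 = 1.18 m
Continuity: the same q passes through each zone, so ΔH = q·Σ(L_j/K_j) — the zones act as resistances in series.
Σ(L/K) = 152/0.448 + 504/2.38 = 339.3 + 211.8 = 551.1 d
q = ΔH / Σ(L/K) = 1.18 / 551.1 = 0.002141 m/d (same in every zone)
Zone A: v = q/n = 0.002141/0.13 = 0.01647 m/d → t_A = 152/0.01647 = 9228 d
Zone B: v = q/n = 0.002141/0.18 = 0.01190 m/d → t_B = 504/0.01190 = 42370 d
Total t = 9228 + 42370 = 51590 d
   = 51590 / 365 = 141 yr

141 years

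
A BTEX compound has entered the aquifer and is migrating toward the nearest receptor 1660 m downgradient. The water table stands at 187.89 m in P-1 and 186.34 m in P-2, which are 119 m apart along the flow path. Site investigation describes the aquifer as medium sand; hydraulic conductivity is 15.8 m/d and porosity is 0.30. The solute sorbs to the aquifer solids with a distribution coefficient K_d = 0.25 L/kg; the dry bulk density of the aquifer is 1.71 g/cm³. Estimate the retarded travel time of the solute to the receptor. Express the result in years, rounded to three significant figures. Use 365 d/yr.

Hydraulic gradient i = (187.89 − 186.34) / 119 = 1.55 / 119 = 0.01303
Darcy flux q = K·i = 15.8 × 0.01303 = 0.2058 m/d
Average linear velocity = 0.2058 / 0.30 = 0.6860 m/d
Retardation R = 1 + ρ_b·K_d/n = 1 + 1.71×0.25/0.30 = 2.425
Contaminant velocity v_c = v/R = 0.6860/2.425 = 0.2829 m/d
t = L/v_c = 1660/0.2829 = 5868 d
   = 5868/365 = 16.1 yr

16.1 years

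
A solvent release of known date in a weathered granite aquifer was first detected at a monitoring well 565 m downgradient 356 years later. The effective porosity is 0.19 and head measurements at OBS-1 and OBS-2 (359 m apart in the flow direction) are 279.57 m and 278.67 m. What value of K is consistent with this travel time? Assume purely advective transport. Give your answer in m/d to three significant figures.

0.330 m/d

Hydraulic gradient i = (279.57 − 278.67) / 359 = 0.90 / 359 = 0.002507
t = 356 years = 129900 d
v = L / t = 565 / 129900 = 0.004348 m/d
K = v · n / i = 0.004348 × 0.19 / 0.002507 = 0.330 m/d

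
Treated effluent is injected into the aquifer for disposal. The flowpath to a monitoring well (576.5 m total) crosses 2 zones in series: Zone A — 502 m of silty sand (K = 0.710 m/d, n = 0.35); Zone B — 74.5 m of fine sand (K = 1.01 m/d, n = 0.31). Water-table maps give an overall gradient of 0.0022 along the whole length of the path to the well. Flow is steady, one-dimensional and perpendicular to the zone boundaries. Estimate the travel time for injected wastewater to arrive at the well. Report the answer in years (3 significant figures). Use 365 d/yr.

Continuity: the same q passes through each zone, so ΔH = q·Σ(L_j/K_j) — the zones act as resistances in series.
Σ(L/K) = 502/0.710 + 74.5/1.01 = 707.0 + 73.76 = 780.8 d
K_eq = L_total / Σ(L/K) = 576.5 / 780.8 = 0.7383 m/d
q = K_eq · i = 0.7383 × 0.0022 = 0.001624 m/d (same in every zone)
Zone A: v = q/n = 0.001624/0.35 = 0.004641 m/d → t_A = 502/0.004641 = 108200 d
Zone B: v = q/n = 0.001624/0.31 = 0.005240 m/d → t_B = 74.5/0.005240 = 14220 d
Total t = 108200 + 14220 = 122400 d
   = 122400 / 365 = 335 yr

335 years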